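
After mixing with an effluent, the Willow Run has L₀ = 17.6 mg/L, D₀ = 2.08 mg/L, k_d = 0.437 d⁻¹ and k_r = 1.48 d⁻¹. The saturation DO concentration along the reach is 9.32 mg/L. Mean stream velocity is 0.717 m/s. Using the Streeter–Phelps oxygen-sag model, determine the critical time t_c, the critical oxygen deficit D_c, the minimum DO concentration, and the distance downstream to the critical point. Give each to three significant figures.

At the critical point dD/dt = 0, so k_d L₀ e^(−k_d t) = k_r D. Substituting D(t) from the Streeter–Phelps equation and solving for t gives
t_c = ln[(k_r/k_d)(1 − D₀(k_r−k_d)/(k_d L₀))] / (k_r−k_d).
Here k_r−k_d = 1.043 d⁻¹ and 1 − D₀(k_r−k_d)/(k_d L₀) = 1 − 2.08×1.043/(0.437×17.6) = 0.7179, so
t_c = ln(3.387 × 0.7179) / 1.043 = 0.8885 / 1.043 = 0.8519 d.
D_c = (k_d/k_r) L₀ e^(−k_d t_c) = (0.437/1.48) × 17.6 × e^(−0.437×0.8519) = 0.2953 × 17.6 × 0.6892 = 3.581 mg/L.
Minimum DO = C_s − D_c = 9.32 − 3.581 = 5.739 mg/L.
x_c = v t_c = 0.717 m/s × 0.8519 d × 86400 s/d = 52770 m ≈ 52.8 km.

t_c ≈ 0.852 d; D_c ≈ 3.58 mg/L; min DO ≈ 5.74 mg/L; x_c ≈ 52.8 km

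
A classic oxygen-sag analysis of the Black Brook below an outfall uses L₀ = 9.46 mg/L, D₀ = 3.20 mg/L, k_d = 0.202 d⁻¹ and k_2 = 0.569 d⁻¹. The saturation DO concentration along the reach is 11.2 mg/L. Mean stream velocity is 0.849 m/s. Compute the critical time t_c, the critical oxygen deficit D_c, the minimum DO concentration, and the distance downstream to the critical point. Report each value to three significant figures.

t_c ≈ 0.224 d; D_c ≈ 3.21 mg/L; min DO ≈ 7.99 mg/L; x_c ≈ 16.4 km

At the critical point dD/dt = 0, so k_d L₀ e^(−k_d t) = k_2 D. Substituting D(t) from the Streeter–Phelps equation and solving for t gives
t_c = ln[(k_2/k_d)(1 − D₀(k_2−k_d)/(k_d L₀))] / (k_2−k_d).
Here k_2−k_d = 0.3670 d⁻¹ and 1 − D₀(k_2−k_d)/(k_d L₀) = 1 − 3.20×0.3670/(0.202×9.46) = 0.3854, so
t_c = ln(2.817 × 0.3854) / 0.3670 = 0.08221 / 0.3670 = 0.2240 d.
D_c = (k_d/k_2) L₀ e^(−k_d t_c) = (0.202/0.569) × 9.46 × e^(−0.202×0.2240) = 0.3550 × 9.46 × 0.9558 = 3.210 mg/L.
Minimum DO = C_s − D_c = 11.2 − 3.210 = 7.990 mg/L.
x_c = v t_c = 0.849 m/s × 0.2240 d × 86400 s/d = 16430 m ≈ 16.4 km.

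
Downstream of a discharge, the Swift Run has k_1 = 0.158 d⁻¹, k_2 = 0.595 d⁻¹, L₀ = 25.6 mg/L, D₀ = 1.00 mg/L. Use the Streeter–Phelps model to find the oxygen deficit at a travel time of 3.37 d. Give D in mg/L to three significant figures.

k_1 L₀/(k_2−k_1) = 0.158×25.6/(0.595−0.158) = 4.045/0.4370 = 9.256 mg/L.
e^(−k_1 t) = e^(−0.158×3.370) = 0.5872; e^(−k_2 t) = e^(−0.595×3.370) = 0.1346.
D = 9.256 × (0.5872 − 0.1346) + 1.00 × 0.1346 = 4.188 + 0.1346 = 4.323 mg/L.

D ≈ 4.32 mg/L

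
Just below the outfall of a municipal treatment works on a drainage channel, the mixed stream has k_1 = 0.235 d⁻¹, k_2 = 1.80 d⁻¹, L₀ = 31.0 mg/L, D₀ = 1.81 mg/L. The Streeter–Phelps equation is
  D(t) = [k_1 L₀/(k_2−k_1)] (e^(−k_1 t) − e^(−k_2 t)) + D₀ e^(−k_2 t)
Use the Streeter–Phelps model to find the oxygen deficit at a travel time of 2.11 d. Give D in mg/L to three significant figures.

k_1 L₀/(k_2−k_1) = 0.235×31.0/(1.80−0.235) = 7.285/1.565 = 4.655 mg/L.
e^(−k_1 t) = e^(−0.235×2.110) = 0.6091; e^(−k_2 t) = e^(−1.80×2.110) = 0.02242.
D = 4.655 × (0.6091 − 0.02242) + 1.81 × 0.02242 = 2.731 + 0.04057 = 2.771 mg/L.

D ≈ 2.77 mg/L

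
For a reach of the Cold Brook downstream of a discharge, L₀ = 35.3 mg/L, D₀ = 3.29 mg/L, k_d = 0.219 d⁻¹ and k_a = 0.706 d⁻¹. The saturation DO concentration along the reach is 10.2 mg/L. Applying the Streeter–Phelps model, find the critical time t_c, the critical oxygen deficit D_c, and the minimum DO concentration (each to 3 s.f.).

With k_a/k_d = 3.224 and 1 − D₀(k_a−k_d)/(k_d L₀) = 0.7927,
t_c = ln(3.224 × 0.7927) / (0.706 − 0.219) = ln(2.556) / 0.4870 = 0.9383/0.4870 = 1.927 d.
D_c = (k_d/k_a) L₀ e^(−k_d t_c) = (0.219/0.706) × 35.3 × e^(−0.219×1.927) = 0.3102 × 35.3 × 0.6558 = 7.181 mg/L.
Minimum DO = C_s − D_c = 10.2 − 7.181 = 3.019 mg/L.

t_c ≈ 1.93 d; D_c ≈ 7.18 mg/L; min DO ≈ 3.02 mg/L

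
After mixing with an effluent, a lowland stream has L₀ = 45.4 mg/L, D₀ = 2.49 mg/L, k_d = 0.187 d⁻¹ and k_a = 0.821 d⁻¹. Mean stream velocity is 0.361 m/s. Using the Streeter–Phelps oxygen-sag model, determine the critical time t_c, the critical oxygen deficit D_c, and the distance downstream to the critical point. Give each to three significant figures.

At the critical point dD/dt = 0, so k_d L₀ e^(−k_d t) = k_a D. Substituting D(t) from the Streeter–Phelps equation and solving for t gives
t_c = ln[(k_a/k_d)(1 − D₀(k_a−k_d)/(k_d L₀))] / (k_a−k_d).
Here k_a−k_d = 0.6340 d⁻¹ and 1 − D₀(k_a−k_d)/(k_d L₀) = 1 − 2.49×0.6340/(0.187×45.4) = 0.8141, so
t_c = ln(4.390 × 0.8141) / 0.6340 = 1.274 / 0.6340 = 2.009 d.
D_c = (k_d/k_a) L₀ e^(−k_d t_c) = (0.187/0.821) × 45.4 × e^(−0.187×2.009) = 0.2278 × 45.4 × 0.6868 = 7.102 mg/L.
x_c = v t_c = 0.361 m/s × 2.009 d × 86400 s/d = 62660 m ≈ 62.7 km.

t_c ≈ 2.01 d; D_c ≈ 7.10 mg/L; x_c ≈ 62.7 km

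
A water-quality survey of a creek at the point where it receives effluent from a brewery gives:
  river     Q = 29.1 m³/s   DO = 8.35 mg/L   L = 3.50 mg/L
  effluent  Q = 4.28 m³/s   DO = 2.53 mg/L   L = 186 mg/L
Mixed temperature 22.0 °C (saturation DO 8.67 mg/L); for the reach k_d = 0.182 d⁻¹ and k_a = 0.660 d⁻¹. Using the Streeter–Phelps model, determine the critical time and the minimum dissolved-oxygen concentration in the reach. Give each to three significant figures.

Mixed DO = (29.1×8.35 + 4.28×2.53)/(29.1+4.28) = 253.8/33.38 = 7.604 mg/L.
Mixed L₀ = (29.1×3.50 + 4.28×186)/(33.38) = 897.9/33.38 = 26.90 mg/L.
Initial deficit D₀ = C_s − DO₀ = 8.67 − 7.604 = 1.066 mg/L.
t_c = (1/0.4780) ln[(0.660/0.182)(1 − 1.066×0.4780/(0.182×26.90))] = 2.092 × ln(3.249) = 2.465 d.
D_c = (0.182/0.660) × 26.90 × e^(−0.182×2.465) = 0.2758 × 26.90 × 0.6385 = 4.736 mg/L.
Minimum DO = 8.67 − 4.736 = 3.934 mg/L.

t_c ≈ 2.47 d; minimum DO ≈ 3.93 mg/L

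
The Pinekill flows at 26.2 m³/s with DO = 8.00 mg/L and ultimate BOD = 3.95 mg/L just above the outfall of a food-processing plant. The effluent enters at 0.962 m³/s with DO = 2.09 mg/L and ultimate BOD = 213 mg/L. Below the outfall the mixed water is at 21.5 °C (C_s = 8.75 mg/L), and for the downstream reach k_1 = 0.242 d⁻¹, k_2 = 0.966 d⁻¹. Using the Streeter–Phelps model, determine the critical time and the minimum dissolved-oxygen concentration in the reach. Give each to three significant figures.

Mixed DO = (26.2×8.00 + 0.962×2.09)/(26.2+0.962) = 211.6/27.16 = 7.791 mg/L.
Mixed L₀ = (26.2×3.95 + 0.962×213)/(27.16) = 308.4/27.16 = 11.35 mg/L.
Initial deficit D₀ = C_s − DO₀ = 8.75 − 7.791 = 0.9593 mg/L.
t_c = (1/0.7240) ln[(0.966/0.242)(1 − 0.9593×0.7240/(0.242×11.35))] = 1.381 × ln(2.983) = 1.509 d.
D_c = (0.242/0.966) × 11.35 × e^(−0.242×1.509) = 0.2505 × 11.35 × 0.6940 = 1.974 mg/L.
Minimum DO = 8.75 − 1.974 = 6.776 mg/L.

t_c ≈ 1.51 d; minimum DO ≈ 6.78 mg/L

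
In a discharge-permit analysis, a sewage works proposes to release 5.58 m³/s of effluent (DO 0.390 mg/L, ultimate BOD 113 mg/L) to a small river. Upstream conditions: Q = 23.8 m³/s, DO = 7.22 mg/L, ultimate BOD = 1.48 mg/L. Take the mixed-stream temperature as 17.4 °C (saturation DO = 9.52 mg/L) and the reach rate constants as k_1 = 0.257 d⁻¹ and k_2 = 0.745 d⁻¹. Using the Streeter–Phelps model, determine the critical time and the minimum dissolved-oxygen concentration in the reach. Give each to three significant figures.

Mixed DO = (23.8×7.22 + 5.58×0.390)/(23.8+5.58) = 174.0/29.38 = 5.923 mg/L.
Mixed L₀ = (23.8×1.48 + 5.58×113)/(29.38) = 665.8/29.38 = 22.66 mg/L.
Initial deficit D₀ = C_s − DO₀ = 9.52 − 5.923 = 3.597 mg/L.
t_c = (1/0.4880) ln[(0.745/0.257)(1 − 3.597×0.4880/(0.257×22.66))] = 2.049 × ln(2.025) = 1.446 d.
D_c = (0.257/0.745) × 22.66 × e^(−0.257×1.446) = 0.3450 × 22.66 × 0.6896 = 5.391 mg/L.
Minimum DO = 9.52 − 5.391 = 4.129 mg/L.

t_c ≈ 1.45 d; minimum DO ≈ 4.13 mg/L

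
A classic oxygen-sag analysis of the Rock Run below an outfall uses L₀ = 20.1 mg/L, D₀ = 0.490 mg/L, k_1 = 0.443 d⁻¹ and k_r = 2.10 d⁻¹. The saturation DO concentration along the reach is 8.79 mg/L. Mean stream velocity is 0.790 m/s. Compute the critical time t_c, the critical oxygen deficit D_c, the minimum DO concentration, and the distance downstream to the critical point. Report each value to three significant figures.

t_c ≈ 0.881 d; D_c ≈ 2.87 mg/L; min DO ≈ 5.92 mg/L; x_c ≈ 60.2 km

t_c = [1/(k_r−k_1)] ln[(k_r/k_1)(1 − D₀(k_r−k_1)/(k_1 L₀))]
= [1/(2.10−0.443)] ln[(2.10/0.443)(1 − 0.490×1.657/(0.443×20.1))]
= (1/1.657) ln[4.740 × 0.9088] = 0.6035 × ln(4.308) = 0.6035 × 1.461 = 0.8814 d.
L(t_c) = L₀ e^(−k_1 t_c) = 20.1 × 0.6767 = 13.60 mg/L, and at the critical point k_r D_c = k_1 L, so D_c = (0.443/2.10) × 13.60 = 2.869 mg/L.
Minimum DO = C_s − D_c = 8.79 − 2.869 = 5.921 mg/L.
x_c = v t_c = 0.790 m/s × 0.8814 d × 86400 s/d = 60160 m ≈ 60.2 km.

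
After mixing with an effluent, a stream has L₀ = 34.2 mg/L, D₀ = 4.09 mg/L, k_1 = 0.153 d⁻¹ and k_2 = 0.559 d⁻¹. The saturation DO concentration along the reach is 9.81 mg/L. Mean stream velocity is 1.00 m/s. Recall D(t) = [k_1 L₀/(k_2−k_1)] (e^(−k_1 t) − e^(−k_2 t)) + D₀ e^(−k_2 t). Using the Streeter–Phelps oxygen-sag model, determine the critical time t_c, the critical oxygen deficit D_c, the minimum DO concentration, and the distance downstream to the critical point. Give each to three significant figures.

With k_2/k_1 = 3.654 and 1 − D₀(k_2−k_1)/(k_1 L₀) = 0.6827,
t_c = ln(3.654 × 0.6827) / (0.559 − 0.153) = ln(2.494) / 0.4060 = 0.9139/0.4060 = 2.251 d.
D_c = (k_1/k_2) L₀ e^(−k_1 t_c) = (0.153/0.559) × 34.2 × e^(−0.153×2.251) = 0.2737 × 34.2 × 0.7086 = 6.633 mg/L.
Minimum DO = C_s − D_c = 9.81 − 6.633 = 3.177 mg/L.
x_c = v t_c = 1.00 m/s × 2.251 d × 86400 s/d = 194500 m ≈ 194 km.

t_c ≈ 2.25 d; D_c ≈ 6.63 mg/L; min DO ≈ 3.18 mg/L; x_c ≈ 194 km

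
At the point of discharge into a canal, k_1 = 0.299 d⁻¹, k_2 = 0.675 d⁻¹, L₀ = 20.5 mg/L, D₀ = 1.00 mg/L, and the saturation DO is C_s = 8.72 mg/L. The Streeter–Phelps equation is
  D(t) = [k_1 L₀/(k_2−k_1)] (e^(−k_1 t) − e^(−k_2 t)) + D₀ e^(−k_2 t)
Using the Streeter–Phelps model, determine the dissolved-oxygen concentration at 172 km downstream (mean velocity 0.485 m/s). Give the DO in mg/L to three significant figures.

Travel time t = x/v = 172 km / (0.485 m/s) = 172000 m / 0.485 m/s = 354600 s = 4.105 d.
k_1 L₀/(k_2−k_1) = 0.299×20.5/(0.675−0.299) = 6.130/0.3760 = 16.30 mg/L.
e^(−k_1 t) = e^(−0.299×4.105) = 0.2931; e^(−k_2 t) = e^(−0.675×4.105) = 0.06262.
D = 16.30 × (0.2931 − 0.06262) + 1.00 × 0.06262 = 3.757 + 0.06262 = 3.820 mg/L.
DO = C_s − D = 8.72 − 3.820 = 4.900 mg/L.

DO ≈ 4.90 mg/L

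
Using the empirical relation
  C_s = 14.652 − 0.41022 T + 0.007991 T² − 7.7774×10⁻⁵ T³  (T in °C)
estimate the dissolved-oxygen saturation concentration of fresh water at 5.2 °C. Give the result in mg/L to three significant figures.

C_s ≈ 12.7 mg/L

C_s = 14.652 − 0.41022×5.2 + 0.007991×5.2² − 7.7774×10⁻⁵×5.2³ = 12.72 mg/L.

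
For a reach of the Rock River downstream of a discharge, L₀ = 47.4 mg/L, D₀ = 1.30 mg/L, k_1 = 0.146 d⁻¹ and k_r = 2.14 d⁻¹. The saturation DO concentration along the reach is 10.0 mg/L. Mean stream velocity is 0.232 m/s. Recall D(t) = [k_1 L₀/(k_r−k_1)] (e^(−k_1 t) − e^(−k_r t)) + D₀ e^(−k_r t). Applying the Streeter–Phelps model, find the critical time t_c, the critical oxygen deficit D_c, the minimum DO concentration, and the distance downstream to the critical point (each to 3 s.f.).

With k_r/k_1 = 14.66 and 1 − D₀(k_r−k_1)/(k_1 L₀) = 0.6254,
t_c = ln(14.66 × 0.6254) / (2.14 − 0.146) = ln(9.167) / 1.994 = 2.216/1.994 = 1.111 d.
D_c = (k_1/k_r) L₀ e^(−k_1 t_c) = (0.146/2.14) × 47.4 × e^(−0.146×1.111) = 0.06822 × 47.4 × 0.8502 = 2.750 mg/L.
Minimum DO = C_s − D_c = 10.0 − 2.750 = 7.250 mg/L.
x_c = v t_c = 0.232 m/s × 1.111 d × 86400 s/d = 22270 m ≈ 22.3 km.

t_c ≈ 1.11 d; D_c ≈ 2.75 mg/L; min DO ≈ 7.25 mg/L; x_c ≈ 22.3 km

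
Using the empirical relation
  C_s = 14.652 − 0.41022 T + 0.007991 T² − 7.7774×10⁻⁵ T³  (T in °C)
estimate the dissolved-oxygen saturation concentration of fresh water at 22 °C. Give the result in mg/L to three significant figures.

C_s ≈ 8.67 mg/L

C_s = 14.652 − 0.41022×22 + 0.007991×22² − 7.7774×10⁻⁵×22³ = 8.667 mg/L.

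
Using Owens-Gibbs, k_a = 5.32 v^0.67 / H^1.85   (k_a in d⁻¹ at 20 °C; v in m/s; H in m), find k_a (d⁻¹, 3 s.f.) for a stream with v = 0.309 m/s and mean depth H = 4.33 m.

k_a = 5.32 × 0.309^0.67 / 4.33^1.85 = 5.32 × 0.4553 / 15.05 = 0.1609 d⁻¹.

k_a ≈ 0.161 d⁻¹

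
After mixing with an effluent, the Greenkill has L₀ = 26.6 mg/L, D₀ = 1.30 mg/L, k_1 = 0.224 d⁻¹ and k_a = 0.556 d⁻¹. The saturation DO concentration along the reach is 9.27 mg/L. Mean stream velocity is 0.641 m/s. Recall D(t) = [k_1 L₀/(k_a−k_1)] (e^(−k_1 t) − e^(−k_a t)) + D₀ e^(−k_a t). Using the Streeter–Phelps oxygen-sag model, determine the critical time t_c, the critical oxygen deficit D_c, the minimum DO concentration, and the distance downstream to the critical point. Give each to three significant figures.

With k_a/k_1 = 2.482 and 1 − D₀(k_a−k_1)/(k_1 L₀) = 0.9276,
t_c = ln(2.482 × 0.9276) / (0.556 − 0.224) = ln(2.302) / 0.3320 = 0.8339/0.3320 = 2.512 d.
L(t_c) = L₀ e^(−k_1 t_c) = 26.6 × 0.5697 = 15.15 mg/L, and at the critical point k_a D_c = k_1 L, so D_c = (0.224/0.556) × 15.15 = 6.105 mg/L.
Minimum DO = C_s − D_c = 9.27 − 6.105 = 3.165 mg/L.
x_c = v t_c = 0.641 m/s × 2.512 d × 86400 s/d = 139100 m ≈ 139 km.

t_c ≈ 2.51 d; D_c ≈ 6.11 mg/L; min DO ≈ 3.16 mg/L; x_c ≈ 139 km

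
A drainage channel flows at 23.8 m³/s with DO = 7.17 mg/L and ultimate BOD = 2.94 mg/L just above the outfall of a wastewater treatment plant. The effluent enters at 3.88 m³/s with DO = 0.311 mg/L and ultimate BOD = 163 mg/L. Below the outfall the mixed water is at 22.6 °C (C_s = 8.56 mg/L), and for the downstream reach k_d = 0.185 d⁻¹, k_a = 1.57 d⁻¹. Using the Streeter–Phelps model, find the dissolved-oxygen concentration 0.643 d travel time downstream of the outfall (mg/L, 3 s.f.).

DO ≈ 5.93 mg/L

Mixed DO = (23.8×7.17 + 3.88×0.311)/(23.8+3.88) = 171.9/27.68 = 6.209 mg/L.
Mixed L₀ = (23.8×2.94 + 3.88×163)/(27.68) = 702.4/27.68 = 25.38 mg/L.
Initial deficit D₀ = C_s − DO₀ = 8.56 − 6.209 = 2.351 mg/L.
D(0.643) = [0.185×25.38/(1.57−0.185)](e^(−0.185×0.643) − e^(−1.57×0.643)) + 2.351 e^(−1.57×0.643)
= 3.390 × (0.8878 − 0.3644) + 2.351 × 0.3644 = 2.631 mg/L.
DO = 8.56 − 2.631 = 5.929 mg/L.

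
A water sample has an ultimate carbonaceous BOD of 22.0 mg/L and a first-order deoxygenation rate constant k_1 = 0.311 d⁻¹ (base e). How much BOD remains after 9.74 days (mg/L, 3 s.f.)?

L_t = L₀ e^(−k_1 t) = 22.0 × e^(−0.311×9.74) = 22.0 × 0.04836 = 1.064 mg/L.

L ≈ 1.06 mg/L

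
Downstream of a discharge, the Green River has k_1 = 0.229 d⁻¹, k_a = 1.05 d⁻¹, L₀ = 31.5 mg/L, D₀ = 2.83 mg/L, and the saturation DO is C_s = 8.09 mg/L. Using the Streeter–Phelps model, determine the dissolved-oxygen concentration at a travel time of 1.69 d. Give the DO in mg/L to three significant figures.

k_1 L₀/(k_a−k_1) = 0.229×31.5/(1.05−0.229) = 7.214/0.8210 = 8.786 mg/L.
e^(−k_1 t) = e^(−0.229×1.690) = 0.6791; e^(−k_a t) = e^(−1.05×1.690) = 0.1696.
D = 8.786 × (0.6791 − 0.1696) + 2.83 × 0.1696 = 4.477 + 0.4799 = 4.957 mg/L.
DO = C_s − D = 8.09 − 4.957 = 3.133 mg/L.

DO ≈ 3.13 mg/L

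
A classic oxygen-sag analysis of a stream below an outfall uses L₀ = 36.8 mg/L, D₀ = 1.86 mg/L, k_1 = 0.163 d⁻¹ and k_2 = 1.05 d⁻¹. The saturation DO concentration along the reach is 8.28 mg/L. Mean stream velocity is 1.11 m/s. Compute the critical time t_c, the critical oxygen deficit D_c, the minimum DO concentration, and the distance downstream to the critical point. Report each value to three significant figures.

t_c = [1/(k_2−k_1)] ln[(k_2/k_1)(1 − D₀(k_2−k_1)/(k_1 L₀))]
= [1/(1.05−0.163)] ln[(1.05/0.163)(1 − 1.86×0.8870/(0.163×36.8))]
= (1/0.8870) ln[6.442 × 0.7250] = 1.127 × ln(4.670) = 1.127 × 1.541 = 1.737 d.
L(t_c) = L₀ e^(−k_1 t_c) = 36.8 × 0.7534 = 27.72 mg/L, and at the critical point k_2 D_c = k_1 L, so D_c = (0.163/1.05) × 27.72 = 4.304 mg/L.
Minimum DO = C_s − D_c = 8.28 − 4.304 = 3.976 mg/L.
x_c = v t_c = 1.11 m/s × 1.737 d × 86400 s/d = 166600 m ≈ 167 km.

t_c ≈ 1.74 d; D_c ≈ 4.30 mg/L; min DO ≈ 3.98 mg/L; x_c ≈ 167 km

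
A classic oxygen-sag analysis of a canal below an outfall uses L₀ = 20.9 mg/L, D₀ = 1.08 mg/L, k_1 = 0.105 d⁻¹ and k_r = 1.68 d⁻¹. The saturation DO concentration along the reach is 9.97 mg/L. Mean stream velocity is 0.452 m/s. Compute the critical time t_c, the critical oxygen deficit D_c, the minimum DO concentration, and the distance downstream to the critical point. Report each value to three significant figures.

t_c ≈ 0.813 d; D_c ≈ 1.20 mg/L; min DO ≈ 8.77 mg/L; x_c ≈ 31.7 km

t_c = [1/(k_r−k_1)] ln[(k_r/k_1)(1 − D₀(k_r−k_1)/(k_1 L₀))]
= [1/(1.68−0.105)] ln[(1.68/0.105)(1 − 1.08×1.575/(0.105×20.9))]
= (1/1.575) ln[16.00 × 0.2249] = 0.6349 × ln(3.598) = 0.6349 × 1.280 = 0.8130 d.
L(t_c) = L₀ e^(−k_1 t_c) = 20.9 × 0.9182 = 19.19 mg/L, and at the critical point k_r D_c = k_1 L, so D_c = (0.105/1.68) × 19.19 = 1.199 mg/L.
Minimum DO = C_s − D_c = 9.97 − 1.199 = 8.771 mg/L.
x_c = v t_c = 0.452 m/s × 0.8130 d × 86400 s/d = 31750 m ≈ 31.7 km.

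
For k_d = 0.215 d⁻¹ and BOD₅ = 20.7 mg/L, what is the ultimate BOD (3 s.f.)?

BOD₅ = L₀(1 − e^(−5k_d)) ⇒ L₀ = BOD₅ / (1 − e^(−5×0.215))
= 20.7 / (1 − 0.3413) = 20.7 / 0.6587 = 31.43 mg/L.

L₀ ≈ 31.4 mg/L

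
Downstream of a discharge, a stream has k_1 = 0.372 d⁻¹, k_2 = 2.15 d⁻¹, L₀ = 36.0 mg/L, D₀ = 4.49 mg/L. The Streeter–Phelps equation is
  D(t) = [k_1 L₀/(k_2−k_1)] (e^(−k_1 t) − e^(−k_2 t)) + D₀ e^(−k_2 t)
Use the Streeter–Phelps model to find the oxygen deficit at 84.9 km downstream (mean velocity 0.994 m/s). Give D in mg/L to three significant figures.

Travel time t = x/v = 84.9 km / (0.994 m/s) = 84900 m / 0.994 m/s = 85410 s = 0.9886 d.
k_1 L₀/(k_2−k_1) = 0.372×36.0/(2.15−0.372) = 13.39/1.778 = 7.532 mg/L.
e^(−k_1 t) = e^(−0.372×0.9886) = 0.6923; e^(−k_2 t) = e^(−2.15×0.9886) = 0.1194.
D = 7.532 × (0.6923 − 0.1194) + 4.49 × 0.1194 = 4.315 + 0.5360 = 4.851 mg/L.

D ≈ 4.85 mg/L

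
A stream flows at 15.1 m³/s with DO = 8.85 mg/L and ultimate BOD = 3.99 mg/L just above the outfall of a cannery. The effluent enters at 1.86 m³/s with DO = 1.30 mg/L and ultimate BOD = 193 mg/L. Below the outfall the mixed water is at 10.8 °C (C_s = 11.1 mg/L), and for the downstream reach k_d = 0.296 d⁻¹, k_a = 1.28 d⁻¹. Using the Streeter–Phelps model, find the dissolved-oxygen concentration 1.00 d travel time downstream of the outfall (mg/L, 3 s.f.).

DO ≈ 6.78 mg/L

Mixed DO = (15.1×8.85 + 1.86×1.30)/(15.1+1.86) = 136.1/16.96 = 8.022 mg/L.
Mixed L₀ = (15.1×3.99 + 1.86×193)/(16.96) = 419.2/16.96 = 24.72 mg/L.
Initial deficit D₀ = C_s − DO₀ = 11.1 − 8.022 = 3.078 mg/L.
D(1.00) = [0.296×24.72/(1.28−0.296)](e^(−0.296×1.00) − e^(−1.28×1.00)) + 3.078 e^(−1.28×1.00)
= 7.436 × (0.7438 − 0.2780) + 3.078 × 0.2780 = 4.319 mg/L.
DO = 11.1 − 4.319 = 6.781 mg/L.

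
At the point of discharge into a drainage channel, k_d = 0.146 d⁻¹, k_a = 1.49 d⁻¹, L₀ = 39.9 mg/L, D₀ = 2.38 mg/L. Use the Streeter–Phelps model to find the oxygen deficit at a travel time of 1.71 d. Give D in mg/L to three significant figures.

D ≈ 3.22 mg/L

k_d L₀/(k_a−k_d) = 0.146×39.9/(1.49−0.146) = 5.825/1.344 = 4.334 mg/L.
e^(−k_d t) = e^(−0.146×1.710) = 0.7791; e^(−k_a t) = e^(−1.49×1.710) = 0.07825.
D = 4.334 × (0.7791 − 0.07825) + 2.38 × 0.07825 = 3.038 + 0.1862 = 3.224 mg/L.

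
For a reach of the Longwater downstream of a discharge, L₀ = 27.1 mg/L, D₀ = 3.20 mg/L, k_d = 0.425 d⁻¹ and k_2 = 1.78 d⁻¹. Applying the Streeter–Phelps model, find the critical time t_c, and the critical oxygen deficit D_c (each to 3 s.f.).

t_c ≈ 0.708 d; D_c ≈ 4.79 mg/L

At the critical point dD/dt = 0, so k_d L₀ e^(−k_d t) = k_2 D. Substituting D(t) from the Streeter–Phelps equation and solving for t gives
t_c = ln[(k_2/k_d)(1 − D₀(k_2−k_d)/(k_d L₀))] / (k_2−k_d).
Here k_2−k_d = 1.355 d⁻¹ and 1 − D₀(k_2−k_d)/(k_d L₀) = 1 − 3.20×1.355/(0.425×27.1) = 0.6235, so
t_c = ln(4.188 × 0.6235) / 1.355 = 0.9599 / 1.355 = 0.7084 d.
L(t_c) = L₀ e^(−k_d t_c) = 27.1 × 0.7400 = 20.05 mg/L, and at the critical point k_2 D_c = k_d L, so D_c = (0.425/1.78) × 20.05 = 4.788 mg/L.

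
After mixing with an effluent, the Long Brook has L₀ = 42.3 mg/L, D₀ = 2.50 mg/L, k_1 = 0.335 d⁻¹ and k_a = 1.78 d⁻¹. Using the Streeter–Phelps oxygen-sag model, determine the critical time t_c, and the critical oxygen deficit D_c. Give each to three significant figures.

At the critical point dD/dt = 0, so k_1 L₀ e^(−k_1 t) = k_a D. Substituting D(t) from the Streeter–Phelps equation and solving for t gives
t_c = ln[(k_a/k_1)(1 − D₀(k_a−k_1)/(k_1 L₀))] / (k_a−k_1).
Here k_a−k_1 = 1.445 d⁻¹ and 1 − D₀(k_a−k_1)/(k_1 L₀) = 1 − 2.50×1.445/(0.335×42.3) = 0.7451, so
t_c = ln(5.313 × 0.7451) / 1.445 = 1.376 / 1.445 = 0.9522 d.
D_c = (k_1/k_a) L₀ e^(−k_1 t_c) = (0.335/1.78) × 42.3 × e^(−0.335×0.9522) = 0.1882 × 42.3 × 0.7269 = 5.787 mg/L.

t_c ≈ 0.952 d; D_c ≈ 5.79 mg/L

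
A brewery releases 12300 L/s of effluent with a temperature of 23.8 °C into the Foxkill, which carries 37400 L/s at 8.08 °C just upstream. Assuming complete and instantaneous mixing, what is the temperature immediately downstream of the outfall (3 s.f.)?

12.0 °C

Flow-weighted mixing: C = (Q_r C_r + Q_w C_w)/(Q_r + Q_w)
= (37400×8.08 + 12300×23.8)/(37400 + 12300) = 594900/49700 = 11.97 °C.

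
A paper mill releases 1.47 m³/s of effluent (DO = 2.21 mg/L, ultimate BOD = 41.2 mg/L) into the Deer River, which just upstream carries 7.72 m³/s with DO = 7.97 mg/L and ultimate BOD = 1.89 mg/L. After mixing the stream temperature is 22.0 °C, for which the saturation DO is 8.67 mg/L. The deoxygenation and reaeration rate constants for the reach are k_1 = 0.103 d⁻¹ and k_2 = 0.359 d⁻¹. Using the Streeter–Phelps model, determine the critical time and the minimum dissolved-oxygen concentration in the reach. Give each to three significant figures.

Mixed DO = (7.72×7.97 + 1.47×2.21)/(7.72+1.47) = 64.78/9.190 = 7.049 mg/L.
Mixed L₀ = (7.72×1.89 + 1.47×41.2)/(9.190) = 75.15/9.190 = 8.178 mg/L.
Initial deficit D₀ = C_s − DO₀ = 8.67 − 7.049 = 1.621 mg/L.
t_c = (1/0.2560) ln[(0.359/0.103)(1 − 1.621×0.2560/(0.103×8.178))] = 3.906 × ln(1.768) = 2.226 d.
D_c = (0.103/0.359) × 8.178 × e^(−0.103×2.226) = 0.2869 × 8.178 × 0.7951 = 1.866 mg/L.
Minimum DO = 8.67 − 1.866 = 6.804 mg/L.

t_c ≈ 2.23 d; minimum DO ≈ 6.80 mg/L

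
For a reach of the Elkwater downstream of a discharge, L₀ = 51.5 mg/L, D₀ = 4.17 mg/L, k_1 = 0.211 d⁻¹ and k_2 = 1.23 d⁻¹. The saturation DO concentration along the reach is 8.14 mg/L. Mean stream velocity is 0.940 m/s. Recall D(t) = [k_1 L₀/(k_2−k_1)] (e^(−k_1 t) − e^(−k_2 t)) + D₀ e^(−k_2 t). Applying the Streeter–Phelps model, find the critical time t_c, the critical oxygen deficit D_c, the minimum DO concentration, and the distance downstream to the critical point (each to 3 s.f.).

t_c ≈ 1.24 d; D_c ≈ 6.80 mg/L; min DO ≈ 1.34 mg/L; x_c ≈ 101 km

At the critical point dD/dt = 0, so k_1 L₀ e^(−k_1 t) = k_2 D. Substituting D(t) from the Streeter–Phelps equation and solving for t gives
t_c = ln[(k_2/k_1)(1 − D₀(k_2−k_1)/(k_1 L₀))] / (k_2−k_1).
Here k_2−k_1 = 1.019 d⁻¹ and 1 − D₀(k_2−k_1)/(k_1 L₀) = 1 − 4.17×1.019/(0.211×51.5) = 0.6090, so
t_c = ln(5.829 × 0.6090) / 1.019 = 1.267 / 1.019 = 1.243 d.
D_c = (k_1/k_2) L₀ e^(−k_1 t_c) = (0.211/1.23) × 51.5 × e^(−0.211×1.243) = 0.1715 × 51.5 × 0.7693 = 6.796 mg/L.
Minimum DO = C_s − D_c = 8.14 − 6.796 = 1.344 mg/L.
x_c = v t_c = 0.940 m/s × 1.243 d × 86400 s/d = 101000 m ≈ 101 km.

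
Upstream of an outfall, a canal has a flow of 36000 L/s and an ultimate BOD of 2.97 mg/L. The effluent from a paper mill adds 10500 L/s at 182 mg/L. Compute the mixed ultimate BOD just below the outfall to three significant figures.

43.4 mg/L

Flow-weighted mixing: C = (Q_r C_r + Q_w C_w)/(Q_r + Q_w)
= (36000×2.97 + 10500×182)/(36000 + 10500) = 2.018×10^6/46500 = 43.40 mg/L.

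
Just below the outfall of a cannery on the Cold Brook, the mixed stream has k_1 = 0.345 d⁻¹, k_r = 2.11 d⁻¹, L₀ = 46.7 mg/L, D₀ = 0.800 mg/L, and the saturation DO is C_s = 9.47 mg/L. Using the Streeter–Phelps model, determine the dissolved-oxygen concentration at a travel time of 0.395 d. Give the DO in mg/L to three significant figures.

DO ≈ 5.12 mg/L

k_1 L₀/(k_r−k_1) = 0.345×46.7/(2.11−0.345) = 16.11/1.765 = 9.128 mg/L.
e^(−k_1 t) = e^(−0.345×0.3950) = 0.8726; e^(−k_r t) = e^(−2.11×0.3950) = 0.4345.
D = 9.128 × (0.8726 − 0.4345) + 0.800 × 0.4345 = 3.999 + 0.3476 = 4.346 mg/L.
DO = C_s − D = 9.47 − 4.346 = 5.124 mg/L.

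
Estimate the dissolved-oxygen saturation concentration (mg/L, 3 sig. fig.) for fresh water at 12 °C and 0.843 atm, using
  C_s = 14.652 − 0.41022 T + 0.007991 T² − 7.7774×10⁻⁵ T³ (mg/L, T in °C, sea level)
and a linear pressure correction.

C_s ≈ 9.06 mg/L

At sea level: C_s = 14.652 − 0.41022×12 + 0.007991×12² − 7.7774×10⁻⁵×12³ = 10.75 mg/L.
Pressure correction: C_s' = 10.75 × 0.843 = 9.059 mg/L.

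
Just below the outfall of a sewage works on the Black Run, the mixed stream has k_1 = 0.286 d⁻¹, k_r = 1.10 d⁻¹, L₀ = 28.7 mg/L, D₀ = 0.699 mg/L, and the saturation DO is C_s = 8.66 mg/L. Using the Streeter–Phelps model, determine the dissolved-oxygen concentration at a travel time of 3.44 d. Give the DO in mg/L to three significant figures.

k_1 L₀/(k_r−k_1) = 0.286×28.7/(1.10−0.286) = 8.208/0.8140 = 10.08 mg/L.
e^(−k_1 t) = e^(−0.286×3.440) = 0.3739; e^(−k_r t) = e^(−1.10×3.440) = 0.02273.
D = 10.08 × (0.3739 − 0.02273) + 0.699 × 0.02273 = 3.541 + 0.01589 = 3.557 mg/L.
DO = C_s − D = 8.66 − 3.557 = 5.103 mg/L.

DO ≈ 5.10 mg/L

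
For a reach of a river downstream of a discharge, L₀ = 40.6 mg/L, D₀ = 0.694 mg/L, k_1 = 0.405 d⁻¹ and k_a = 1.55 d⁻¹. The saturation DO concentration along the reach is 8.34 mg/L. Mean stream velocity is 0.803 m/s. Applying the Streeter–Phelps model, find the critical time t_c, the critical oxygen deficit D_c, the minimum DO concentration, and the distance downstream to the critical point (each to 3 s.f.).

At the critical point dD/dt = 0, so k_1 L₀ e^(−k_1 t) = k_a D. Substituting D(t) from the Streeter–Phelps equation and solving for t gives
t_c = ln[(k_a/k_1)(1 − D₀(k_a−k_1)/(k_1 L₀))] / (k_a−k_1).
Here k_a−k_1 = 1.145 d⁻¹ and 1 − D₀(k_a−k_1)/(k_1 L₀) = 1 − 0.694×1.145/(0.405×40.6) = 0.9517, so
t_c = ln(3.827 × 0.9517) / 1.145 = 1.293 / 1.145 = 1.129 d.
D_c = (k_1/k_a) L₀ e^(−k_1 t_c) = (0.405/1.55) × 40.6 × e^(−0.405×1.129) = 0.2613 × 40.6 × 0.6331 = 6.716 mg/L.
Minimum DO = C_s − D_c = 8.34 − 6.716 = 1.624 mg/L.
x_c = v t_c = 0.803 m/s × 1.129 d × 86400 s/d = 78320 m ≈ 78.3 km.

t_c ≈ 1.13 d; D_c ≈ 6.72 mg/L; min DO ≈ 1.62 mg/L; x_c ≈ 78.3 km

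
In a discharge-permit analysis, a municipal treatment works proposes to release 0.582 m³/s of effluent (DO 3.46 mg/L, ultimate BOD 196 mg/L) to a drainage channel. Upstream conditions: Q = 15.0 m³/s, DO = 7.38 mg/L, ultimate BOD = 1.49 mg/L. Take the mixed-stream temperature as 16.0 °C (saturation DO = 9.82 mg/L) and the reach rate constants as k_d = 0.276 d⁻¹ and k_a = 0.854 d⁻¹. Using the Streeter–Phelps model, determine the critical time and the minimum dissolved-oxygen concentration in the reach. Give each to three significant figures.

Mixed DO = (15.0×7.38 + 0.582×3.46)/(15.0+0.582) = 112.7/15.58 = 7.234 mg/L.
Mixed L₀ = (15.0×1.49 + 0.582×196)/(15.58) = 136.4/15.58 = 8.755 mg/L.
Initial deficit D₀ = C_s − DO₀ = 9.82 − 7.234 = 2.586 mg/L.
t_c = (1/0.5780) ln[(0.854/0.276)(1 − 2.586×0.5780/(0.276×8.755))] = 1.730 × ln(1.180) = 0.2862 d.
D_c = (0.276/0.854) × 8.755 × e^(−0.276×0.2862) = 0.3232 × 8.755 × 0.9240 = 2.615 mg/L.
Minimum DO = 9.82 − 2.615 = 7.205 mg/L.

t_c ≈ 0.286 d; minimum DO ≈ 7.21 mg/L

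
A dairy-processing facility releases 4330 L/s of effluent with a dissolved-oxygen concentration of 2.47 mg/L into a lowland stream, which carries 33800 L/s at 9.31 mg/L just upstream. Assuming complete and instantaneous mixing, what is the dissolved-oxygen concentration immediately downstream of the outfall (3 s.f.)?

Flow-weighted mixing: C = (Q_r C_r + Q_w C_w)/(Q_r + Q_w)
= (33800×9.31 + 4330×2.47)/(33800 + 4330) = 325400/38130 = 8.533 mg/L.

8.53 mg/L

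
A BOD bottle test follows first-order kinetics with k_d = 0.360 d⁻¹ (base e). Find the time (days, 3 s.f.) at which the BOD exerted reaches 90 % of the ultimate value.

y/L₀ = 1 − e^(−k_d t) = 0.90 ⇒ e^(−k_d t) = 0.100
t = −ln(0.100) / 0.360 = 2.303 / 0.360 = 6.396 d.

t ≈ 6.40 d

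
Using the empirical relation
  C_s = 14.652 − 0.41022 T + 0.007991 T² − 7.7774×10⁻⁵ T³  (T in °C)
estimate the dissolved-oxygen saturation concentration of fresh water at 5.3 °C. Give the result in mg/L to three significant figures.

C_s = 14.652 − 0.41022×5.3 + 0.007991×5.3² − 7.7774×10⁻⁵×5.3³ = 12.69 mg/L.

C_s ≈ 12.7 mg/L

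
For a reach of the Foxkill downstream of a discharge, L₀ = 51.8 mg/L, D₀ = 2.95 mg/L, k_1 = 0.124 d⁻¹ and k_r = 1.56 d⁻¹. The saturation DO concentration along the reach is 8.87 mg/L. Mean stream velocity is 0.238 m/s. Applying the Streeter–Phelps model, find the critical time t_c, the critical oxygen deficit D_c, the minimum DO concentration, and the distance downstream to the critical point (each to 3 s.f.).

t_c ≈ 1.01 d; D_c ≈ 3.63 mg/L; min DO ≈ 5.24 mg/L; x_c ≈ 20.8 km

With k_r/k_1 = 12.58 and 1 − D₀(k_r−k_1)/(k_1 L₀) = 0.3405,
t_c = ln(12.58 × 0.3405) / (1.56 − 0.124) = ln(4.284) / 1.436 = 1.455/1.436 = 1.013 d.
L(t_c) = L₀ e^(−k_1 t_c) = 51.8 × 0.8819 = 45.68 mg/L, and at the critical point k_r D_c = k_1 L, so D_c = (0.124/1.56) × 45.68 = 3.631 mg/L.
Minimum DO = C_s − D_c = 8.87 − 3.631 = 5.239 mg/L.
x_c = v t_c = 0.238 m/s × 1.013 d × 86400 s/d = 20830 m ≈ 20.8 km.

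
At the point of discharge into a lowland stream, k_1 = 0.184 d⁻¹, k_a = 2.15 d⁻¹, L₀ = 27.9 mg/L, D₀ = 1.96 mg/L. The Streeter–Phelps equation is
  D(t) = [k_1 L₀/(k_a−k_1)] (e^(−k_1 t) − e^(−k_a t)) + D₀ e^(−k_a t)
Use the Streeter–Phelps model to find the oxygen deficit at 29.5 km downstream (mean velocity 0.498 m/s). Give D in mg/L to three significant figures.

Travel time t = x/v = 29.5 km / (0.498 m/s) = 29500 m / 0.498 m/s = 59240 s = 0.6856 d.
k_1 L₀/(k_a−k_1) = 0.184×27.9/(2.15−0.184) = 5.134/1.966 = 2.611 mg/L.
e^(−k_1 t) = e^(−0.184×0.6856) = 0.8815; e^(−k_a t) = e^(−2.15×0.6856) = 0.2290.
D = 2.611 × (0.8815 − 0.2290) + 1.96 × 0.2290 = 1.704 + 0.4488 = 2.153 mg/L.

D ≈ 2.15 mg/L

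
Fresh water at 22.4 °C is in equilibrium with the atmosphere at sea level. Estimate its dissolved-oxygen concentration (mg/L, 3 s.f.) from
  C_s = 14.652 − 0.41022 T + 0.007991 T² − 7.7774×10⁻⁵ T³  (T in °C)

C_s = 14.652 − 0.41022×22.4 + 0.007991×22.4² − 7.7774×10⁻⁵×22.4³ = 8.599 mg/L.

C_s ≈ 8.60 mg/L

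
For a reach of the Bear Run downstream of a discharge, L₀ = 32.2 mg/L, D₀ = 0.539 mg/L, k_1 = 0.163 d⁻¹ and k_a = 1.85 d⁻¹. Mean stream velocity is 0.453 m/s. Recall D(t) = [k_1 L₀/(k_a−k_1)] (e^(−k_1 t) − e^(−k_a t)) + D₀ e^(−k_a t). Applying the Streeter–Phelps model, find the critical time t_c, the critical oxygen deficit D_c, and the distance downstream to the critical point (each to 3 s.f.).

With k_a/k_1 = 11.35 and 1 − D₀(k_a−k_1)/(k_1 L₀) = 0.8268,
t_c = ln(11.35 × 0.8268) / (1.85 − 0.163) = ln(9.383) / 1.687 = 2.239/1.687 = 1.327 d.
D_c = (k_1/k_a) L₀ e^(−k_1 t_c) = (0.163/1.85) × 32.2 × e^(−0.163×1.327) = 0.08811 × 32.2 × 0.8055 = 2.285 mg/L.
x_c = v t_c = 0.453 m/s × 1.327 d × 86400 s/d = 51940 m ≈ 51.9 km.

t_c ≈ 1.33 d; D_c ≈ 2.29 mg/L; x_c ≈ 51.9 km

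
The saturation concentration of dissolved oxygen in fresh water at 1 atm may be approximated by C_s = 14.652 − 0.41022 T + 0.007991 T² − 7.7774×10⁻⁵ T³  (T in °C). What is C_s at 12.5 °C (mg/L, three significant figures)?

C_s ≈ 10.6 mg/L

C_s = 14.652 − 0.41022×12.5 + 0.007991×12.5² − 7.7774×10⁻⁵×12.5³ = 10.62 mg/L.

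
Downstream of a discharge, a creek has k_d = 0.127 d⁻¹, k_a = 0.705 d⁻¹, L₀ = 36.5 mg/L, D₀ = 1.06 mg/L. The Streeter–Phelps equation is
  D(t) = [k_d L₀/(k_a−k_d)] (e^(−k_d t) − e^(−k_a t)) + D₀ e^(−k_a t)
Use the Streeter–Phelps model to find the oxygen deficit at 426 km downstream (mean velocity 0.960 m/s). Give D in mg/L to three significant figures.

D ≈ 3.99 mg/L

Travel time t = x/v = 426 km / (0.960 m/s) = 426000 m / 0.960 m/s = 443800 s = 5.136 d.
k_d L₀/(k_a−k_d) = 0.127×36.5/(0.705−0.127) = 4.636/0.5780 = 8.020 mg/L.
e^(−k_d t) = e^(−0.127×5.136) = 0.5209; e^(−k_a t) = e^(−0.705×5.136) = 0.02676.
D = 8.020 × (0.5209 − 0.02676) + 1.06 × 0.02676 = 3.963 + 0.02836 = 3.991 mg/L.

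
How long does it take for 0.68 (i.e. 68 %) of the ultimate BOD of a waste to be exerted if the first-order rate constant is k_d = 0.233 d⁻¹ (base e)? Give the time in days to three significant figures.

y/L₀ = 1 − e^(−k_d t) = 0.68 ⇒ e^(−k_d t) = 0.320
t = −ln(0.320) / 0.233 = 1.139 / 0.233 = 4.890 d.

t ≈ 4.89 d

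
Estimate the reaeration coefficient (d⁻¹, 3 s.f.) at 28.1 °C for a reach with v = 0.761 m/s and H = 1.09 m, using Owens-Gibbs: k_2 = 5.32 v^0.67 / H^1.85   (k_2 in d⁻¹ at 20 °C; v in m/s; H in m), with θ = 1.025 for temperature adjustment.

k_2(20) = 5.32 × 0.761^0.67 / 1.09^1.85 = 5.32 × 0.8328 / 1.173 = 3.777 d⁻¹.
k_2(28.1) = 3.777 × 1.025^(28.1−20) = 3.777 × 1.221 = 4.614 d⁻¹.

k_2 ≈ 4.61 d⁻¹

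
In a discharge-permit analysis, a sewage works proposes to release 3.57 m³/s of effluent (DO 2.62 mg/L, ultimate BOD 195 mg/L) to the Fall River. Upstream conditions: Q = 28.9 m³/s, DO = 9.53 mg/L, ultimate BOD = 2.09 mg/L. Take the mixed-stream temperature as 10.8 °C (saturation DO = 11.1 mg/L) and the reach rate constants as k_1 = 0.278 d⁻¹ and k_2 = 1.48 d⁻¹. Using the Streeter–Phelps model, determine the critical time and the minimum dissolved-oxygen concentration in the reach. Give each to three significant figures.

Mixed DO = (28.9×9.53 + 3.57×2.62)/(28.9+3.57) = 284.8/32.47 = 8.770 mg/L.
Mixed L₀ = (28.9×2.09 + 3.57×195)/(32.47) = 756.6/32.47 = 23.30 mg/L.
Initial deficit D₀ = C_s − DO₀ = 11.1 − 8.770 = 2.330 mg/L.
t_c = (1/1.202) ln[(1.48/0.278)(1 − 2.330×1.202/(0.278×23.30))] = 0.8319 × ln(3.022) = 0.9201 d.
D_c = (0.278/1.48) × 23.30 × e^(−0.278×0.9201) = 0.1878 × 23.30 × 0.7743 = 3.389 mg/L.
Minimum DO = 11.1 − 3.389 = 7.711 mg/L.

t_c ≈ 0.920 d; minimum DO ≈ 7.71 mg/L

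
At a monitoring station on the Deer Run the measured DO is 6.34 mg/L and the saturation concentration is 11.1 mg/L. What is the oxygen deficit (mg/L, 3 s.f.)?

D ≈ 4.76 mg/L

D = C_s − C = 11.1 − 6.34 = 4.76 mg/L.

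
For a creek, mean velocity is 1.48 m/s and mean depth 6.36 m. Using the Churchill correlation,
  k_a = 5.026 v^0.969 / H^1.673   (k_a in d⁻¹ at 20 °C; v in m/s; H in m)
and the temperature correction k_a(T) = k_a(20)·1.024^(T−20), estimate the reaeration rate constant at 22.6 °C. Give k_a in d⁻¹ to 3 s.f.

k_a ≈ 0.354 d⁻¹

k_a(20) = 5.026 × 1.48^0.969 / 6.36^1.673 = 5.026 × 1.462 / 22.09 = 0.3327 d⁻¹.
k_a(22.6) = 0.3327 × 1.024^(22.6−20) = 0.3327 × 1.064 = 0.3538 d⁻¹.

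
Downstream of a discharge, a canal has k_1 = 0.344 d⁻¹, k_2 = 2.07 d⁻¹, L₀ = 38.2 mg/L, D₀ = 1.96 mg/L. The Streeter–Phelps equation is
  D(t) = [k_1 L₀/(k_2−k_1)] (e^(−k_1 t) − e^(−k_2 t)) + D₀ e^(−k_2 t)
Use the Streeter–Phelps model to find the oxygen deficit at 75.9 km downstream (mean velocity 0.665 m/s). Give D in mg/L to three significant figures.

Travel time t = x/v = 75.9 km / (0.665 m/s) = 75900 m / 0.665 m/s = 114100 s = 1.321 d.
k_1 L₀/(k_2−k_1) = 0.344×38.2/(2.07−0.344) = 13.14/1.726 = 7.613 mg/L.
e^(−k_1 t) = e^(−0.344×1.321) = 0.6348; e^(−k_2 t) = e^(−2.07×1.321) = 0.06493.
D = 7.613 × (0.6348 − 0.06493) + 1.96 × 0.06493 = 4.339 + 0.1273 = 4.466 mg/L.

D ≈ 4.47 mg/L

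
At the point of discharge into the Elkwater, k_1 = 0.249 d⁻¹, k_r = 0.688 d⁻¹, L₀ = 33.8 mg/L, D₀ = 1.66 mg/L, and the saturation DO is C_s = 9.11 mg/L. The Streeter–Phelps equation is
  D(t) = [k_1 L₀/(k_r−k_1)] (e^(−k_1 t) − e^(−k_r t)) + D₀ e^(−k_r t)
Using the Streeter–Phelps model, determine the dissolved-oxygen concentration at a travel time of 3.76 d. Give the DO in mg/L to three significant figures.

DO ≈ 2.91 mg/L

k_1 L₀/(k_r−k_1) = 0.249×33.8/(0.688−0.249) = 8.416/0.4390 = 19.17 mg/L.
e^(−k_1 t) = e^(−0.249×3.760) = 0.3921; e^(−k_r t) = e^(−0.688×3.760) = 0.07525.
D = 19.17 × (0.3921 − 0.07525) + 1.66 × 0.07525 = 6.074 + 0.1249 = 6.199 mg/L.
DO = C_s − D = 9.11 − 6.199 = 2.911 mg/L.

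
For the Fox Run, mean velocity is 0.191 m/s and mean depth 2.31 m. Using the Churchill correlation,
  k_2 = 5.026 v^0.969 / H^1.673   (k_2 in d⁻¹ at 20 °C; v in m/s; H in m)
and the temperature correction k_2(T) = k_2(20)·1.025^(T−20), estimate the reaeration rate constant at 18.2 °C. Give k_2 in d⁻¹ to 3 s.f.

k_2(20) = 5.026 × 0.191^0.969 / 2.31^1.673 = 5.026 × 0.2011 / 4.058 = 0.2490 d⁻¹.
k_2(18.2) = 0.2490 × 1.025^(18.2−20) = 0.2490 × 0.9565 = 0.2382 d⁻¹.

k_2 ≈ 0.238 d⁻¹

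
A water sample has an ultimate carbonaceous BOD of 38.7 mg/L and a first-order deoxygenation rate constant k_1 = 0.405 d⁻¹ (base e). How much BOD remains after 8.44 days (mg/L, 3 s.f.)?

L_t = L₀ e^(−k_1 t) = 38.7 × e^(−0.405×8.44) = 38.7 × 0.03277 = 1.268 mg/L.

L ≈ 1.27 mg/L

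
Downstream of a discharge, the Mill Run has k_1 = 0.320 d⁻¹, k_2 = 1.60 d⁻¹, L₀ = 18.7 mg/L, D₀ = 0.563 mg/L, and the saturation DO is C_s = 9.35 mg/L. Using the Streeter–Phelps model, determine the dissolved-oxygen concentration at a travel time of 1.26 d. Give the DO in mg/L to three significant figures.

DO ≈ 6.77 mg/L

k_1 L₀/(k_2−k_1) = 0.320×18.7/(1.60−0.320) = 5.984/1.280 = 4.675 mg/L.
e^(−k_1 t) = e^(−0.320×1.260) = 0.6682; e^(−k_2 t) = e^(−1.60×1.260) = 0.1332.
D = 4.675 × (0.6682 − 0.1332) + 0.563 × 0.1332 = 2.501 + 0.07498 = 2.576 mg/L.
DO = C_s − D = 9.35 − 2.576 = 6.774 mg/L.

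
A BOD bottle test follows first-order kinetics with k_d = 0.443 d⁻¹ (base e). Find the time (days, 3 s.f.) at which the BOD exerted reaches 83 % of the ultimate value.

y/L₀ = 1 − e^(−k_d t) = 0.83 ⇒ e^(−k_d t) = 0.170
t = −ln(0.170) / 0.443 = 1.772 / 0.443 = 4.000 d.

t ≈ 4.00 d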